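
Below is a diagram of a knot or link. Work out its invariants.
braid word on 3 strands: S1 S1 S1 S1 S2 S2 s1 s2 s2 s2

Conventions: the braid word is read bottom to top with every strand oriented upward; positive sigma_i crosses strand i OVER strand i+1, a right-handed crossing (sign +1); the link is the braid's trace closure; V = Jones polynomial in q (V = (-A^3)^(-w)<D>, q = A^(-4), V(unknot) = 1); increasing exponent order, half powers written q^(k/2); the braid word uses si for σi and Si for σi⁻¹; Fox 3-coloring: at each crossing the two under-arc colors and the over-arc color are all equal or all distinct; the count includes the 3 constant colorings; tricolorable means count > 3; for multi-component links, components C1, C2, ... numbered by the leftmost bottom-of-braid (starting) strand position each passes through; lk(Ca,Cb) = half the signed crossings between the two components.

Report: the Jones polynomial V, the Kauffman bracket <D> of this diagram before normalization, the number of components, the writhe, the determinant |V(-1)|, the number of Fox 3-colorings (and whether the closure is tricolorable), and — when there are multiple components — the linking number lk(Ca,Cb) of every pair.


V(q) = -q^-6 + 2q^-5 - 4q^-4 + 5q^-3 - 4q^-2 + 5q^-1 - 3 + 2q - q^2
bracket: -A^-14 + 2A^-10 - 3A^-6 + 5A^-2 - 4A^2 + 5A^6 - 4A^10 + 2A^14 - A^18, w = -2
1 component, writhe -2, over 10 crossings
det 27, colorings 9 of 3^10 — tricolorable
observation: |V(-1)| = 27: so tricolorable, since 3 divides 27


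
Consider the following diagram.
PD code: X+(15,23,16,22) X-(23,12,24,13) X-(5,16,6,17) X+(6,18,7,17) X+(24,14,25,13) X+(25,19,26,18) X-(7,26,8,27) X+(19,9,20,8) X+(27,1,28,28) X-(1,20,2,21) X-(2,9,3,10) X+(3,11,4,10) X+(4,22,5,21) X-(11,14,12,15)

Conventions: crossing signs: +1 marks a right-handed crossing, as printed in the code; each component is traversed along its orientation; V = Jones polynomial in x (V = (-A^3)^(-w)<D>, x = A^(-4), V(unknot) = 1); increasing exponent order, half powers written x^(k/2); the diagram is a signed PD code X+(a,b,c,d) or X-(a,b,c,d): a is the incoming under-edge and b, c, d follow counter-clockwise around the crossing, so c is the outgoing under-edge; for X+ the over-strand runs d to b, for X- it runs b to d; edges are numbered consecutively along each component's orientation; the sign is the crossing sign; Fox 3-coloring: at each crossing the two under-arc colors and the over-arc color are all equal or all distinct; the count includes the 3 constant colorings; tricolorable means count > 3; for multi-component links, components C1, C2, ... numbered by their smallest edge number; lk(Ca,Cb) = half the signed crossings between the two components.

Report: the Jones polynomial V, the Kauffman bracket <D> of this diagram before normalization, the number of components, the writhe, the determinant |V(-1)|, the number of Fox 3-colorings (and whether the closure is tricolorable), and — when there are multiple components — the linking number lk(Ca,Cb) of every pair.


V(x) = x + x^3 - x^4
bracket: -A^-10 + A^-6 + A^2, w = +2
1 component, writhe +2, over 14 crossings
det 3, colorings 9 of 3^14 — tricolorable
observation: V spans 3 powers of x: at least 3 crossings in any diagram


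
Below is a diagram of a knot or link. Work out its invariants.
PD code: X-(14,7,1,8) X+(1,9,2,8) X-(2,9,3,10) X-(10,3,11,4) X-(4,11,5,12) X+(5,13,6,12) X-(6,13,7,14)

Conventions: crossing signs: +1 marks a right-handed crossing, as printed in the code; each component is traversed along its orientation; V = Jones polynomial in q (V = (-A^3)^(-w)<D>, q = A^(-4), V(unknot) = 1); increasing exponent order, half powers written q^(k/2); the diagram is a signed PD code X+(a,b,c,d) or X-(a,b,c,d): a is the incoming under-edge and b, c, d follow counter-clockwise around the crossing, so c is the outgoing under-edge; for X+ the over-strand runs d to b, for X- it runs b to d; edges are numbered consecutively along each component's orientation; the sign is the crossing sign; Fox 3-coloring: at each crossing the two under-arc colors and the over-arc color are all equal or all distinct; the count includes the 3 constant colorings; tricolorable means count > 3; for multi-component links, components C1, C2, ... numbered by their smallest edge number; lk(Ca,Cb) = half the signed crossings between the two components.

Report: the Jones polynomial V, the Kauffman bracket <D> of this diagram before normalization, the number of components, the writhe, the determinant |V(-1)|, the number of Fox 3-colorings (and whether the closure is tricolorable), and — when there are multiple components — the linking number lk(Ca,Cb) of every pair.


V(q) = -q^-4 + q^-3 + q^-1
bracket: -A^-5 - A^3 + A^7, w = -3
1 component, writhe -3, over 7 crossings
det 3, colorings 9 of 3^7 — tricolorable
observation: |V(-1)| = 3: so tricolorable, since 3 divides 3


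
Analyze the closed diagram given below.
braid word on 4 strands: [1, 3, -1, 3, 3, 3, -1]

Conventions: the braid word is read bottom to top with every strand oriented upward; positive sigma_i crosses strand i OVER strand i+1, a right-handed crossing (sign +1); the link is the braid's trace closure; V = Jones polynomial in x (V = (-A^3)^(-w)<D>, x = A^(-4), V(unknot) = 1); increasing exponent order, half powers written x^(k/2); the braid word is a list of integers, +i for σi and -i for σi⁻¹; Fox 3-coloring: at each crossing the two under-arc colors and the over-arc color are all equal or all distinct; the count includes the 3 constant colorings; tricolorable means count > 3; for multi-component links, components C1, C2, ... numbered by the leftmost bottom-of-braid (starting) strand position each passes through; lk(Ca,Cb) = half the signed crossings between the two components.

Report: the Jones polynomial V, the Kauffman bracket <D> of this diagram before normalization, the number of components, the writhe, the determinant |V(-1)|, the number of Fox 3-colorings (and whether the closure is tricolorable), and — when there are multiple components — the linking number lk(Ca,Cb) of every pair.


V = x + x^2 + x^3 + x^6
<D> = -A^-15 - A^-3 - A - A^5 (w = +3)
3 components over 7 crossings, w = +3
lk(C1,C2): 0
lk(C1,C3) = 0
linking number lk(C2,C3) = +2
9 Fox colorings among 3^7, |V(-1)| = 0: tricolorable
why: span 5 respects span(V) <= c + mu - 1 = 9 for this 3-component diagram


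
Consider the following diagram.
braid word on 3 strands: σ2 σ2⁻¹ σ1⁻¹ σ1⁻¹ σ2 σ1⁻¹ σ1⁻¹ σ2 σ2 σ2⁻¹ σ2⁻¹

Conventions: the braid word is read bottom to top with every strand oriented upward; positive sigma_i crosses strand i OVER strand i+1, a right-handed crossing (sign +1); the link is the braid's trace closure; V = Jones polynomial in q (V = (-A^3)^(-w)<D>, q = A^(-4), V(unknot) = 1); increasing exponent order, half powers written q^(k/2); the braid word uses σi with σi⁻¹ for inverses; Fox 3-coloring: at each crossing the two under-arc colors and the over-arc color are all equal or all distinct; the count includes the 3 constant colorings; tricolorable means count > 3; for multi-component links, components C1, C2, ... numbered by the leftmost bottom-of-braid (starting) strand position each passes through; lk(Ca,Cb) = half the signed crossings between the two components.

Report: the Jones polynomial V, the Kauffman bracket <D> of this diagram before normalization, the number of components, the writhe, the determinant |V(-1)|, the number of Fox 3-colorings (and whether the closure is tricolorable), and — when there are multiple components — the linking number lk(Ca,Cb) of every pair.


Jones polynomial: V(q) = -q^(-11/2) + q^(-9/2) - q^(-7/2) - q^(-3/2)
<D> = A^-3 + A^5 - A^9 + A^13; writhe -3
components 2, writhe -3 (11 crossings)
linking number lk(C1,C2) = -2
3-colorings: 3 of 3^11, det 4 — not tricolorable
note: w = -3 (over 11 crossings) is diagram-only; (-A^3)^(3) removes it from V


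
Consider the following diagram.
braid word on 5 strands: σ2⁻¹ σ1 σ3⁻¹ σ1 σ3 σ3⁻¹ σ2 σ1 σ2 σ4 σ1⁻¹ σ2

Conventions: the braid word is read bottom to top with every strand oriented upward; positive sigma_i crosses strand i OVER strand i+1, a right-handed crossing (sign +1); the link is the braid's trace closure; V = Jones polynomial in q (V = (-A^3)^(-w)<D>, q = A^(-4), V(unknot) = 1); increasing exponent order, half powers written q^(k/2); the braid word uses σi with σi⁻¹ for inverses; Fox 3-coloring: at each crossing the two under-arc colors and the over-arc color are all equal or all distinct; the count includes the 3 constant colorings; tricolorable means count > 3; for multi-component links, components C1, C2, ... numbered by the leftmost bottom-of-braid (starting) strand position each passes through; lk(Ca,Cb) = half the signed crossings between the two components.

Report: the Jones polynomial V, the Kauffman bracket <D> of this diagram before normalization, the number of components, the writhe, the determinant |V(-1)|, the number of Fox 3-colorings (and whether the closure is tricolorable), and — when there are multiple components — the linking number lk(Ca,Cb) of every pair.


V = q + q^3 - q^4
<D> = -A^-4 + 1 + A^8 (w = +4)
1 component over 12 crossings, w = +4
9 Fox colorings among 3^12, |V(-1)| = 3: tricolorable
why: inverse pairs cancel, leaving σ2⁻¹ σ1 σ3⁻¹ σ1 σ2 σ1 σ2 σ4 σ1⁻¹ σ2


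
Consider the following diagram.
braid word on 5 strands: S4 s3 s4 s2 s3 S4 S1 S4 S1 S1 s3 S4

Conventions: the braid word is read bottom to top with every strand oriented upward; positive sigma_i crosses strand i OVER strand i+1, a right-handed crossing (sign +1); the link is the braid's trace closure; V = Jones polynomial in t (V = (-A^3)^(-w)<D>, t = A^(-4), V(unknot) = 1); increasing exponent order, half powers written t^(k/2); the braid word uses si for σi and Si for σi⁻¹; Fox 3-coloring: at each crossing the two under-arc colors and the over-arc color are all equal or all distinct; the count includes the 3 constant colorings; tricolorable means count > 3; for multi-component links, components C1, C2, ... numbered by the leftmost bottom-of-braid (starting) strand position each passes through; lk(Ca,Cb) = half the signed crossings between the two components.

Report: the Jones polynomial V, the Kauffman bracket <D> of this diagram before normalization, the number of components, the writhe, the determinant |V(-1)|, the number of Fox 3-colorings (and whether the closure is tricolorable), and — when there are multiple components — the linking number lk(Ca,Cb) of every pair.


V = -t^-6 + 2t^-5 - 2t^-4 + 3t^-3 - 3t^-2 + 2t^-1 - 1 + t
<D> = A^-10 - A^-6 + 2A^-2 - 3A^2 + 3A^6 - 2A^10 + 2A^14 - A^18 (w = -2)
1 component over 12 crossings, w = -2
9 Fox colorings among 3^12, |V(-1)| = 15: tricolorable
why: |V(-1)| = 15: so tricolorable, since 3 divides 15


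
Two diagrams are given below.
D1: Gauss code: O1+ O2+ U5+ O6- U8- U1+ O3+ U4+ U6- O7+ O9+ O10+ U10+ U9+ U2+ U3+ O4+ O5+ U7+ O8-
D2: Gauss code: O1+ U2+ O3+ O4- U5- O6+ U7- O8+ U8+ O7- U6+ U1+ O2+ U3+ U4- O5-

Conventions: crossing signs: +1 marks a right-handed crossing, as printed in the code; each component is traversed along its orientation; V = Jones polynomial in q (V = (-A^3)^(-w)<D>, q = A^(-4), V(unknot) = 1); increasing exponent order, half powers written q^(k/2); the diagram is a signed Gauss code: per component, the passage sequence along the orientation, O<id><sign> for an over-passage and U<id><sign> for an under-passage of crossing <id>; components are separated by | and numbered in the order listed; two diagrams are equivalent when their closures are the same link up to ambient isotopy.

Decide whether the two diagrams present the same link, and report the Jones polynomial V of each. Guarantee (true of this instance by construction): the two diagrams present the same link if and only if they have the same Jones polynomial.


equivalent: no
D1 (bracket -A^-6 + A^-2 - A^2 + 2A^6 - A^10 + A^14; 10 crossings at w = +6): V = q - q^2 + 2q^3 - q^4 + q^5 - q^6
V(D2) = 1  (w +2, c 8, <D> = A^6)
key observation: 2 classes among 2 diagrams; unequal V(q) rules out equality


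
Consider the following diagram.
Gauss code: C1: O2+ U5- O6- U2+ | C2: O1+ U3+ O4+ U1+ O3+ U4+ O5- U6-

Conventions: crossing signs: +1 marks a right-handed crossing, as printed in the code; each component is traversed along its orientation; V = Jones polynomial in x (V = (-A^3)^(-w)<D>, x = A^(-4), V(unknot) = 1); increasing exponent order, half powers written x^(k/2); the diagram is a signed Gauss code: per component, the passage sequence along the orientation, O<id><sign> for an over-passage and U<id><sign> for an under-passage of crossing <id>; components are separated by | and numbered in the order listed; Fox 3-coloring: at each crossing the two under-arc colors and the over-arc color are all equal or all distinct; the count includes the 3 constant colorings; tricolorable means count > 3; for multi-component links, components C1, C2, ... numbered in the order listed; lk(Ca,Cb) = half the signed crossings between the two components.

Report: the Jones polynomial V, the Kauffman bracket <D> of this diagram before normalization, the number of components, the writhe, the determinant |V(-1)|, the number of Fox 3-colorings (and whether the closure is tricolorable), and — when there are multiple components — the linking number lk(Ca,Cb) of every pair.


V = -x^(-3/2) - 2x^(1/2) + x^(3/2) - x^(5/2) + x^(7/2)
<D> = A^-8 - A^-4 + 1 - 2A^4 - A^12 (w = +2)
2 components over 6 crossings, w = +2
lk(C1,C2): -1
9 Fox colorings among 3^6, |V(-1)| = 6: tricolorable
why: w = +2 (over 6 crossings) is diagram-only; (-A^3)^(-2) removes it from V


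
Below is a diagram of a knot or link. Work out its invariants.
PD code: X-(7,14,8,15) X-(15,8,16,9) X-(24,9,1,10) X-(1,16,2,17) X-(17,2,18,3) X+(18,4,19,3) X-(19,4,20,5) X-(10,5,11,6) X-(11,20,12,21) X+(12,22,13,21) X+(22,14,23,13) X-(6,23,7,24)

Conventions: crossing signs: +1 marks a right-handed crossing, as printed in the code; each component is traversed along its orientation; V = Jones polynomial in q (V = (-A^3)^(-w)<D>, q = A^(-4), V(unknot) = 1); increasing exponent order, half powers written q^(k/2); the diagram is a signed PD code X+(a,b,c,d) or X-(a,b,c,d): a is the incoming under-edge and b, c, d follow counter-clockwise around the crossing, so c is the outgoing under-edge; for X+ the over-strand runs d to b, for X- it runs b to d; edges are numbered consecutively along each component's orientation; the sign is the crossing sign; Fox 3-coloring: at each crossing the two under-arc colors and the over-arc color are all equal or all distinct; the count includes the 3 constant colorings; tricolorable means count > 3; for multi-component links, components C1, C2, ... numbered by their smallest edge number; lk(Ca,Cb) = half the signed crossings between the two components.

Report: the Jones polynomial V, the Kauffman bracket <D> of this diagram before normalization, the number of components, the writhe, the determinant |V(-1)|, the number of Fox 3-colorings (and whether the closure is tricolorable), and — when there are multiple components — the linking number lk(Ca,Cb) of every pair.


Jones polynomial: V(q) = -q^-7 + q^-6 - q^-5 + q^-4 + q^-2
<D> = A^-10 + A^-2 - A^2 + A^6 - A^10; writhe -6
components 1, writhe -6 (12 crossings)
3-colorings: 3 of 3^12, det 5 — not tricolorable
note: the span of V is 5, forcing >= 5 crossings in any diagram


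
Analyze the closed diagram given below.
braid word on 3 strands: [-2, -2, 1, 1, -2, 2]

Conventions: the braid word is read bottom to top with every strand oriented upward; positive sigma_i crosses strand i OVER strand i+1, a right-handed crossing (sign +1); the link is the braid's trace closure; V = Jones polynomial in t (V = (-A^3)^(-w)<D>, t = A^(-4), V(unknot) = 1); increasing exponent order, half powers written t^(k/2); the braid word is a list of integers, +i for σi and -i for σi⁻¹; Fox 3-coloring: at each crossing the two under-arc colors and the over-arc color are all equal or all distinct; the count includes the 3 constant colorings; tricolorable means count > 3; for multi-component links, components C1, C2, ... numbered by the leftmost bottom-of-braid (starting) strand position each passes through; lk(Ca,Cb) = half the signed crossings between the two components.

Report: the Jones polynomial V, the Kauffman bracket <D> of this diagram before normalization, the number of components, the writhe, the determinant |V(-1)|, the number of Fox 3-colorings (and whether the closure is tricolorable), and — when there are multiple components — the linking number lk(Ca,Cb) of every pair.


V(t) = t^-2 + 2 + t^2
bracket: A^-8 + 2 + A^8, w = 0
3 components, writhe 0, over 6 crossings
lk(C1,C2) = +1
linking number lk(C1,C3) = 0
lk(C2,C3): -1
det 4, colorings 3 of 3^6 — not tricolorable
observation: palindromic: swapping t for 1/t fixes V


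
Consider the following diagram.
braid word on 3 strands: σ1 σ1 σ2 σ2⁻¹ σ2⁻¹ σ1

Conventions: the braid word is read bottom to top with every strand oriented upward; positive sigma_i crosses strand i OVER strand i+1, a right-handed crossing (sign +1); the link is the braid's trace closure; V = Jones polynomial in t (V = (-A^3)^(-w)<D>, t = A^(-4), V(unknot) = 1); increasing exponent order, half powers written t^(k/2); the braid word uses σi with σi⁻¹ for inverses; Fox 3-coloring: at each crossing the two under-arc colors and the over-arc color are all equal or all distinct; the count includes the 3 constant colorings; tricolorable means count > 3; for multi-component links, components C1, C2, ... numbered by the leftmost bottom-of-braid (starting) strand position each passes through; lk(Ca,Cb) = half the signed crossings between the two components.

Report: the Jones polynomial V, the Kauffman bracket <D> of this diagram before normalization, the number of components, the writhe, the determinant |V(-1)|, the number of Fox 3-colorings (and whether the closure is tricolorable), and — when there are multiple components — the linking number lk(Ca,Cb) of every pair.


Jones polynomial: V(t) = t + t^3 - t^4
<D> = -A^-10 + A^-6 + A^2; writhe +2
components 1, writhe +2 (6 crossings)
3-colorings: 9 of 3^6, det 3 — tricolorable
note: free reduction leaves σ1 σ1 σ2⁻¹ σ1 of the original 6 letters


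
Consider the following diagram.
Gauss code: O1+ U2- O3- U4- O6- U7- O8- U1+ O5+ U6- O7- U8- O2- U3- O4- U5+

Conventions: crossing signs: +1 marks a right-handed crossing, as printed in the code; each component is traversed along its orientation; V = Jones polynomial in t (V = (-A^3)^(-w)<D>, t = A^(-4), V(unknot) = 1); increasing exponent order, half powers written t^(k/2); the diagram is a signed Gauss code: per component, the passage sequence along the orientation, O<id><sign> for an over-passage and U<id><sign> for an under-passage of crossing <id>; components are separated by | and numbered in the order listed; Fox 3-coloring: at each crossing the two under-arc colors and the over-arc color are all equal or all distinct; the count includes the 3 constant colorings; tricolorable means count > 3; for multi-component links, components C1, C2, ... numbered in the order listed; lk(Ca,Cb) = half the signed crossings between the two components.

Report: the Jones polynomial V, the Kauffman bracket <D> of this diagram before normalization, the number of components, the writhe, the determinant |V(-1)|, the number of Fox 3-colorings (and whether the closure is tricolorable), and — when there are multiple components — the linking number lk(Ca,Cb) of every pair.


V(t) = t^-8 - 2t^-7 + 3t^-6 - 4t^-5 + 3t^-4 - 3t^-3 + 3t^-2 - t^-1 + 1
bracket: A^-12 - A^-8 + 3A^-4 - 3 + 3A^4 - 4A^8 + 3A^12 - 2A^16 + A^20, w = -4
1 component, writhe -4, over 8 crossings
det 21, colorings 9 of 3^8 — tricolorable
observation: w = -4 shifts under R1 moves; the (-A^3)^(4) factor cancels that in V


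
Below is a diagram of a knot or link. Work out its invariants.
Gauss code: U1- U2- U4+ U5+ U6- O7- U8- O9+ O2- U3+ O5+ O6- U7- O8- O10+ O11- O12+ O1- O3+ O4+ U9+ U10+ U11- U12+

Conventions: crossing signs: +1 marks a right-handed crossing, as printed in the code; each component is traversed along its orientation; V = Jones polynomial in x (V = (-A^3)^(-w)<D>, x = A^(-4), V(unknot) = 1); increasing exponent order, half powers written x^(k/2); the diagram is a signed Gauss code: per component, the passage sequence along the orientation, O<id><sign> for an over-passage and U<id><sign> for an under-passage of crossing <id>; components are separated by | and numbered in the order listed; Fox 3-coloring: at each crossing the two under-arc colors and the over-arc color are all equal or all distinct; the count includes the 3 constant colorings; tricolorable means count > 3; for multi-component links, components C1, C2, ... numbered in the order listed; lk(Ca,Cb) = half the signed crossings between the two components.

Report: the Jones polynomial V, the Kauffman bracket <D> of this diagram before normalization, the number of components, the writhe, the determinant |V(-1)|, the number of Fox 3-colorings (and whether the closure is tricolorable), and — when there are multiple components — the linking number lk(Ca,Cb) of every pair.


V(x) = 1
bracket: 1, w = 0
1 component, writhe 0, over 12 crossings
det 1, colorings 3 of 3^12 — not tricolorable
observation: det 1 = |V(-1)|; not divisible by 3, so not tricolorable


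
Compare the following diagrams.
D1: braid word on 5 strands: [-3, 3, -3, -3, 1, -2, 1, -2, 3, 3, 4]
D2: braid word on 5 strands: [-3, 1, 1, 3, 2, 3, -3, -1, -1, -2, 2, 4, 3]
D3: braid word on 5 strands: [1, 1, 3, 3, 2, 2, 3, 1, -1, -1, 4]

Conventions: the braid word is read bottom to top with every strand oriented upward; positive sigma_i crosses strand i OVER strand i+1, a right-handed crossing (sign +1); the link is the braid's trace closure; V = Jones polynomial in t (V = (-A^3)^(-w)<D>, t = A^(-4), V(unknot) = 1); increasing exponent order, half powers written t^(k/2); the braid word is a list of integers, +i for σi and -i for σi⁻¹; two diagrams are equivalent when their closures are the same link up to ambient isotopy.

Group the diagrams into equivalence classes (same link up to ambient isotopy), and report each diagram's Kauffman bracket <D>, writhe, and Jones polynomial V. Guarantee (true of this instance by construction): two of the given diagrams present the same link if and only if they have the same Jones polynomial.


equivalence classes: {D1} | {D2} | {D3}
D1 (bracket A^-7 + A^13; 11 crossings at w = +1): V = -t^(-5/2) - t^(5/2)
D2 (bracket A^7 + A^11; 13 crossings at w = +3): V = -t^(-1/2) - t^(1/2)
V(D3) = -t^(3/2) - 2t^(7/2) + t^(9/2) - t^(11/2) + t^(13/2)  (w +7, c 11, <D> = -A^-5 + A^-1 - A^3 + 2A^7 + A^15)
observation: 3 classes among 3 diagrams; unequal V(t) rules out equality


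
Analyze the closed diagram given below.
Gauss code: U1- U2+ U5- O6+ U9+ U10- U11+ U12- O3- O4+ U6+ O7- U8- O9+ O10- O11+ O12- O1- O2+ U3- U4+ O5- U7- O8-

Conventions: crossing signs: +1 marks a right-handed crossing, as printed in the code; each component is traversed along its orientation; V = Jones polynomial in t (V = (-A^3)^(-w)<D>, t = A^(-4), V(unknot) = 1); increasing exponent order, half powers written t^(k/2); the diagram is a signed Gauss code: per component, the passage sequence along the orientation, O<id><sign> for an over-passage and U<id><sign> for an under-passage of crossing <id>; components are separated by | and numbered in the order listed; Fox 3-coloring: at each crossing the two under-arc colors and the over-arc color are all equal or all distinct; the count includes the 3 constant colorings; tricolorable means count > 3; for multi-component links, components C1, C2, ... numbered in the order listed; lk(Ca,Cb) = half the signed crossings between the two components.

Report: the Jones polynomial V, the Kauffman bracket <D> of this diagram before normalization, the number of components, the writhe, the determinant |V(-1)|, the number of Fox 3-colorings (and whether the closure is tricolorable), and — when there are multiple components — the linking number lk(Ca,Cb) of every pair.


V(t) = -t^-4 + t^-3 + t^-1
bracket: A^-2 + A^6 - A^10, w = -2
1 component, writhe -2, over 12 crossings
det 3, colorings 9 of 3^12 — tricolorable
observation: w = -2 (over 12 crossings) is diagram-only; (-A^3)^(2) removes it from V


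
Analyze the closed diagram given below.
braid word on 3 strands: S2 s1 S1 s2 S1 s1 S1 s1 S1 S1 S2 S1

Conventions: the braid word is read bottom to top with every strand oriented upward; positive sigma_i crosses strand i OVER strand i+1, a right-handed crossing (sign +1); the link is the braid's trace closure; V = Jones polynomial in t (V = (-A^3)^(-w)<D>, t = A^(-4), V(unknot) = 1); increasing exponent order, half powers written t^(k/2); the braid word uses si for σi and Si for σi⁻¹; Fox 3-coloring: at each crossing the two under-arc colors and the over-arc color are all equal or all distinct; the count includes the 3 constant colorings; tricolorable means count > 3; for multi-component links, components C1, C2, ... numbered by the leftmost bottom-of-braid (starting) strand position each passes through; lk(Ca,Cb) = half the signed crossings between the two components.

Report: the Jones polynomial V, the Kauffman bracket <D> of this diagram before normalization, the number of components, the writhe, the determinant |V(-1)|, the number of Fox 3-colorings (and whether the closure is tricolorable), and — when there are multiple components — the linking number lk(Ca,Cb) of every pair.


V(t) = -t^-4 + t^-3 + t^-1
bracket: A^-8 + 1 - A^4, w = -4
1 component, writhe -4, over 12 crossings
det 3, colorings 9 of 3^12 — tricolorable
observation: det 3 = |V(-1)|; divisible by 3, so tricolorable


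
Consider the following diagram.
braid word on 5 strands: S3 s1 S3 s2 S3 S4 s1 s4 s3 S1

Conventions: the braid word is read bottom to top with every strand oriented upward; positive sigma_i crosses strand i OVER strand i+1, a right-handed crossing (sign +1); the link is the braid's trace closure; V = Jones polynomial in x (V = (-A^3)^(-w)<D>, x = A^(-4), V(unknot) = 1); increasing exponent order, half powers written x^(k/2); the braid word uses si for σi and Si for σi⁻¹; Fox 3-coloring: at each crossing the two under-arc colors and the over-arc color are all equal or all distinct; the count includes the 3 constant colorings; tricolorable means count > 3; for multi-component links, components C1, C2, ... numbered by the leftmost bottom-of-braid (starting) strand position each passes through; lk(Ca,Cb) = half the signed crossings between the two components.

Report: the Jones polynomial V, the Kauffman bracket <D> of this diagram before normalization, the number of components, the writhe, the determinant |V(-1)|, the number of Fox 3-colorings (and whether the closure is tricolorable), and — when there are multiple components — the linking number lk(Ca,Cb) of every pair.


V = x^-3 + x^-2 + x^-1 + 1
<D> = 1 + A^4 + A^8 + A^12 (w = 0)
3 components over 10 crossings, w = 0
lk(C1,C2): -1
lk(C1,C3) = 0
linking number lk(C2,C3) = 0
9 Fox colorings among 3^11, |V(-1)| = 0: tricolorable
why: the 3 component pairs carry total linking -1


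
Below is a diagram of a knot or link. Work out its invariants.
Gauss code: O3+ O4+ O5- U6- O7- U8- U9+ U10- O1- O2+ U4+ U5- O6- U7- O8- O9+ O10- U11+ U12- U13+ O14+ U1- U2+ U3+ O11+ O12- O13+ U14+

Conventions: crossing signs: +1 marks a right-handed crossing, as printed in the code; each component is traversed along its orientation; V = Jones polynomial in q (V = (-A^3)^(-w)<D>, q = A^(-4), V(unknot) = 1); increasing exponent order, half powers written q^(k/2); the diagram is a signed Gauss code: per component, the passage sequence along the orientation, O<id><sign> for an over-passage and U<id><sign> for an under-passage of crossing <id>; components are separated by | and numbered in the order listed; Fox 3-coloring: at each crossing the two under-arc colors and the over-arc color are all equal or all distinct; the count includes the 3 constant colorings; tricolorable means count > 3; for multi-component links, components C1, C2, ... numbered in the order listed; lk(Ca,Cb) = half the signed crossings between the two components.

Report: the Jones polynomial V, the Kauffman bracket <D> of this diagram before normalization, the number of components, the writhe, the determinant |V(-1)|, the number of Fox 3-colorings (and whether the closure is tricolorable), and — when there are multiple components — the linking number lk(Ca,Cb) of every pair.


V(q) = -q^-3 + q^-2 - q^-1 + 3 - q + q^2 - q^3
bracket: -A^-12 + A^-8 - A^-4 + 3 - A^4 + A^8 - A^12, w = 0
1 component, writhe 0, over 14 crossings
det 9, colorings 27 of 3^14 — tricolorable
observation: det 9 = |V(-1)|; divisible by 3, so tricolorable


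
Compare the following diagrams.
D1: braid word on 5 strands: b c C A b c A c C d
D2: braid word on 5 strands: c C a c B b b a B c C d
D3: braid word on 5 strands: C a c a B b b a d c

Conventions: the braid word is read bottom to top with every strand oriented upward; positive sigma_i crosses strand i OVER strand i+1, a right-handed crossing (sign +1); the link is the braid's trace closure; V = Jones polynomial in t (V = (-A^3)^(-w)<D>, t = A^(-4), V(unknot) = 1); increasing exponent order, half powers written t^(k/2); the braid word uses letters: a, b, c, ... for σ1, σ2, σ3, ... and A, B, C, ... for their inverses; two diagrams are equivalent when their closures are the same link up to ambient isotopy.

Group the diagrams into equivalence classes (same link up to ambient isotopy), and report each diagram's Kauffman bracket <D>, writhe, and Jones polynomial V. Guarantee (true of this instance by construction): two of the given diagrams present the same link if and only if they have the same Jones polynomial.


classes: {D1} | {D2} | {D3}
V(D1) = t^-2 - t^-1 + 1 - t + t^2  [10 crossings, <D> = A^-2 - A^2 + A^6 - A^10 + A^14, w = +2]
V(D2) = 1  (w +4, c 12, <D> = A^12)
D3 (bracket -A^2 + A^6 + A^14; 10 crossings at w = +6): V = t + t^3 - t^4
note: 3 values of V(t) split the 3 diagrams


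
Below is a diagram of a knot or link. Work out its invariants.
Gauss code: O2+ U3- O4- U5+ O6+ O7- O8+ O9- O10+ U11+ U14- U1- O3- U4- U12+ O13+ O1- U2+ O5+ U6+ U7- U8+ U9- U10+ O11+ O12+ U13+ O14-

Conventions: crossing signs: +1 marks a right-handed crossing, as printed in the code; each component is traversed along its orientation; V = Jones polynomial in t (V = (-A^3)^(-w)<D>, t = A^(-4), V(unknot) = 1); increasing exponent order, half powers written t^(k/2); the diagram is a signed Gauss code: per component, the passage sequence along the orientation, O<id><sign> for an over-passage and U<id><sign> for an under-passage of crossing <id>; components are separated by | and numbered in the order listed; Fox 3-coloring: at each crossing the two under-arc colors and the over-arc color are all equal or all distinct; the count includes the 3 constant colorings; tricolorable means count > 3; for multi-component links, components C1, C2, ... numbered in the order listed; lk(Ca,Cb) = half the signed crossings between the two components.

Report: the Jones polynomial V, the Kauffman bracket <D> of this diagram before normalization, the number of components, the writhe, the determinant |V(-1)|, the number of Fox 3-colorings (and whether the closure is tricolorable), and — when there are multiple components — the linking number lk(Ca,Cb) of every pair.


V = -t^-2 + 2t^-1 - 3 + 5t - 4t^2 + 5t^3 - 4t^4 + 2t^5 - t^6
<D> = -A^-18 + 2A^-14 - 4A^-10 + 5A^-6 - 4A^-2 + 5A^2 - 3A^6 + 2A^10 - A^14 (w = +2)
1 component over 14 crossings, w = +2
9 Fox colorings among 3^14, |V(-1)| = 27: tricolorable
why: |V(-1)| = 27: so tricolorable, since 3 divides 27


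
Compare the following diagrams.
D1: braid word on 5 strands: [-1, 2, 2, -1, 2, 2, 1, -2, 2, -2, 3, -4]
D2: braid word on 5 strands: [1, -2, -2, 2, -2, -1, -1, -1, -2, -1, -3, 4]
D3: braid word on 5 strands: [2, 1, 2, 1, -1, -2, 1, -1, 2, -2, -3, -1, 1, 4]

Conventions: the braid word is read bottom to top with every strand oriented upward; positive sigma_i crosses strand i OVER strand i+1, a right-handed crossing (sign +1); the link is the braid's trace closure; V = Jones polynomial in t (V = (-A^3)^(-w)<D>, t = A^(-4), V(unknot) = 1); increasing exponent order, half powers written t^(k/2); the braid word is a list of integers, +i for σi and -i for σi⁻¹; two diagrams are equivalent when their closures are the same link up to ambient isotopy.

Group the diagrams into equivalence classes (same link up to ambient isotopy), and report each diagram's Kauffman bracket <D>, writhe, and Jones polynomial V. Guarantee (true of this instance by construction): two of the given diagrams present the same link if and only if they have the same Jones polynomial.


grouping into links: {D1} | {D2} | {D3}
V(D1) = t^-1 - 1 + 2t - 2t^2 + 2t^3 - 2t^4 + t^5  (w +2, c 12, <D> = A^-14 - 2A^-10 + 2A^-6 - 2A^-2 + 2A^2 - A^6 + A^10)
V(D2) = t^-8 - 2t^-7 + t^-6 - 2t^-5 + 2t^-4 + t^-2  (w -6, c 12, <D> = A^-10 + 2A^-2 - 2A^2 + A^6 - 2A^10 + A^14)
V(D3) = 1  [14 crossings, <D> = A^6, w = +2]
why: comparing 3 Jones polynomials yields 3 groups


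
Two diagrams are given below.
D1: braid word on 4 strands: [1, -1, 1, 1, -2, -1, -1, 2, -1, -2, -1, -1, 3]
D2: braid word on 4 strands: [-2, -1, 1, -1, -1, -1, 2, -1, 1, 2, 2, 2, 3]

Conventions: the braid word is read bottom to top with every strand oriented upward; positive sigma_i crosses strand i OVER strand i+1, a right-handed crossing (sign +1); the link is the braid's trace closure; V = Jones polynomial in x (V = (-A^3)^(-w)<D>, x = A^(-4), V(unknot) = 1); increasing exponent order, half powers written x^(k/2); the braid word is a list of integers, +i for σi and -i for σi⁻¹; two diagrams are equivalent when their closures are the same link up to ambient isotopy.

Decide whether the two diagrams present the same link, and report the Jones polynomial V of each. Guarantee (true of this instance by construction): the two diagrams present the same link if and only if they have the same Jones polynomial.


equivalent: no
V(D1) = -x^-6 + x^-5 - x^-4 + 2x^-3 - x^-2 + x^-1  (w -3, c 13, <D> = -A^-5 + A^-1 - 2A^3 + A^7 - A^11 + A^15)
D2 (bracket A^-9 - A^-5 + A^-1 - 3A^3 + A^7 - A^11 + A^15; 13 crossings at w = +1): V = -x^-3 + x^-2 - x^-1 + 3 - x + x^2 - x^3
why: V(x) takes 2 values over 2 diagrams, fixing the grouping


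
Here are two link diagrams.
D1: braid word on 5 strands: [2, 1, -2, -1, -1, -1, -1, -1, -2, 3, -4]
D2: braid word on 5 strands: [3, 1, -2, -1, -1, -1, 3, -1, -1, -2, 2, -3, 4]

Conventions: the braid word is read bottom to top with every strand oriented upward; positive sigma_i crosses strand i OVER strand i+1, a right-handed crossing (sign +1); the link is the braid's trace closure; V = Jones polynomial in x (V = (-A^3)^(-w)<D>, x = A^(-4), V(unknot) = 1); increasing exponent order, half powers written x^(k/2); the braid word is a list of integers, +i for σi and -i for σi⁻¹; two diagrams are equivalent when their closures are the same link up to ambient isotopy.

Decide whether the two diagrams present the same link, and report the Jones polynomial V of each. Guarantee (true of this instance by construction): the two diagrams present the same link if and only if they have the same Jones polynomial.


equivalent: yes
V(D1) = -x^(-11/2) + x^(-9/2) - x^(-7/2) - x^(-3/2)  (w -5, c 11, <D> = A^-9 + A^-1 - A^3 + A^7)
V(D2) = -x^(-11/2) + x^(-9/2) - x^(-7/2) - x^(-3/2)  (w -3, c 13, <D> = A^-3 + A^5 - A^9 + A^13)
why: Markov moves rewrite D1 (11 crossings) into D2 (13)


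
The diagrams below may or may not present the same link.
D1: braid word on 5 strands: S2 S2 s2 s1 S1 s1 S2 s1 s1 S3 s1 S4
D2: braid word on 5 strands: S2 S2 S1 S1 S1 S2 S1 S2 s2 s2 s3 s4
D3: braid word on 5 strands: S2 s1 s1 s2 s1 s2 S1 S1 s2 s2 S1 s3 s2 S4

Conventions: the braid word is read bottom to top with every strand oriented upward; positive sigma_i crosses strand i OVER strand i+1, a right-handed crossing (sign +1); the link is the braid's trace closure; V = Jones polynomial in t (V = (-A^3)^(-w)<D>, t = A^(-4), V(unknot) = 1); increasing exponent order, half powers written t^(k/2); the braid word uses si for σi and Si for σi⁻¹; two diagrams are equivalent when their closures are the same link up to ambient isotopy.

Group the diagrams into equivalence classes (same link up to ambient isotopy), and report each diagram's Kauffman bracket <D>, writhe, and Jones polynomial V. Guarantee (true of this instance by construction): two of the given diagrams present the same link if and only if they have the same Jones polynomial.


classes: {D1} | {D2} | {D3}
V(D1) = t^-1 - 1 + 2t - 2t^2 + 2t^3 - 2t^4 + t^5  [12 crossings, <D> = A^-20 - 2A^-16 + 2A^-12 - 2A^-8 + 2A^-4 - 1 + A^4, w = 0]
D2 (bracket A^-4 + A^4 - A^8 + A^12 - A^16; 12 crossings at w = -4): V = -t^-7 + t^-6 - t^-5 + t^-4 + t^-2
V(D3) = t - t^2 + 2t^3 - t^4 + t^5 - t^6  [14 crossings, <D> = -A^-12 + A^-8 - A^-4 + 2 - A^4 + A^8, w = +4]
note: 3 classes among 3 diagrams; unequal V(t) rules out equality


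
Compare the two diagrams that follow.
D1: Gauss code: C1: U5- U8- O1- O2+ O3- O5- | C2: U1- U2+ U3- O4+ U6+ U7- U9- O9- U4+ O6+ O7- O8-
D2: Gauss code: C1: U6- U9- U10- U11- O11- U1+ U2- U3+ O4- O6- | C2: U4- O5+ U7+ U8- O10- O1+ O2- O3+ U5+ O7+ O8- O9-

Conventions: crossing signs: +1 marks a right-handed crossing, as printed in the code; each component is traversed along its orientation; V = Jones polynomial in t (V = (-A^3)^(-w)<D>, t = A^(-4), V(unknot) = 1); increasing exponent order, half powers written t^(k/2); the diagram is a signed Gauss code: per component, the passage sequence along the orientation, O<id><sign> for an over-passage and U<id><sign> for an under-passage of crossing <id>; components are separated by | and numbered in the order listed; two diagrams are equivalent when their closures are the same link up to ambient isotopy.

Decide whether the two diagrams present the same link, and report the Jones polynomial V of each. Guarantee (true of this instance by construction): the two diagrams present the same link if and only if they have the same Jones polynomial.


equivalent: yes
D1 (bracket A^-7 + A; 9 crossings at w = -3): V = -t^(-5/2) - t^(-1/2)
V(D2) = -t^(-5/2) - t^(-1/2)  [11 crossings, <D> = A^-7 + A, w = -3]
observation: one V(t) for all 2 diagrams — one class (guaranteed)


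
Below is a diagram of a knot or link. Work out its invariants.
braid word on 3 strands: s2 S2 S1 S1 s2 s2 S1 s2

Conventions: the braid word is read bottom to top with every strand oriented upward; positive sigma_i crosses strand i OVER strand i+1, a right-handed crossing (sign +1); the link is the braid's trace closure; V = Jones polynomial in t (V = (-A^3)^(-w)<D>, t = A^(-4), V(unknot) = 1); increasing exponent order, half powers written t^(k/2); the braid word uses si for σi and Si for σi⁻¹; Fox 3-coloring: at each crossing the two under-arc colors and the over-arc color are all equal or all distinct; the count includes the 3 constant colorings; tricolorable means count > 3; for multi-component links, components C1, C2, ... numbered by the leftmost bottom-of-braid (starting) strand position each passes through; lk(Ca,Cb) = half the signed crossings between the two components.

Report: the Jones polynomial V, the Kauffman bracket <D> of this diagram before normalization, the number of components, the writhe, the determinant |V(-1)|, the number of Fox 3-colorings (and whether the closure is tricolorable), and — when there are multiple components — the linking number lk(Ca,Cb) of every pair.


Jones polynomial: V(t) = -t^-3 + 2t^-2 - 2t^-1 + 3 - 2t + 2t^2 - t^3
<D> = -A^-12 + 2A^-8 - 2A^-4 + 3 - 2A^4 + 2A^8 - A^12; writhe 0
components 1, writhe 0 (8 crossings)
3-colorings: 3 of 3^8, det 13 — not tricolorable
note: |V(-1)| = 13: so not tricolorable, since 3 does not divide 13


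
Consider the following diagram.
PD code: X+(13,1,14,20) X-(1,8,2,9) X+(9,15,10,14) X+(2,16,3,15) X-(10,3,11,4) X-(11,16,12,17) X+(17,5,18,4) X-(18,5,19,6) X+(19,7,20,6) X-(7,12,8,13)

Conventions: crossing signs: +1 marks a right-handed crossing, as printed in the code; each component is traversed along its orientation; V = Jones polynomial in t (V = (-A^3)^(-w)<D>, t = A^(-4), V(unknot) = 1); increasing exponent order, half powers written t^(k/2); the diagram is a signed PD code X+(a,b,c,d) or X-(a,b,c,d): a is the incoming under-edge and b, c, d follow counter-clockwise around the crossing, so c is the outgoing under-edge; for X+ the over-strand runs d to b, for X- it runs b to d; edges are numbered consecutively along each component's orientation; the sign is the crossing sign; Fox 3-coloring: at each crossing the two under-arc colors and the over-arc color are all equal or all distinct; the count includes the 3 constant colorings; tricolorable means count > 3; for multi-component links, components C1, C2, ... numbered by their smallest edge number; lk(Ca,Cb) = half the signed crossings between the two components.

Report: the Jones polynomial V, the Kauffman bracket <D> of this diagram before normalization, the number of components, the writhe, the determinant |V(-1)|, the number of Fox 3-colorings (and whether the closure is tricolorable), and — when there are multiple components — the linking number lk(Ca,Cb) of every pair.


V(t) = -t^-3 + 2t^-2 - 2t^-1 + 3 - 2t + 2t^2 - t^3
bracket: -A^-12 + 2A^-8 - 2A^-4 + 3 - 2A^4 + 2A^8 - A^12, w = 0
1 component, writhe 0, over 10 crossings
det 13, colorings 3 of 3^10 — not tricolorable
observation: det 13 = |V(-1)|; not divisible by 3, so not tricolorable
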